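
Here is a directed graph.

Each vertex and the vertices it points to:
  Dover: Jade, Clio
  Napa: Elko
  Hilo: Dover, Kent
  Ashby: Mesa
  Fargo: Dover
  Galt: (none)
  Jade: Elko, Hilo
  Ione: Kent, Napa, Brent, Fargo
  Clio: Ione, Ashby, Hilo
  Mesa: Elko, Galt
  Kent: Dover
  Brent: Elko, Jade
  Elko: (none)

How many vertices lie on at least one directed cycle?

A vertex is on a directed cycle iff it belongs to a strongly connected component of size ≥ 2 (or has a self-loop).
The vertices on cycles are {Clio, Hilo, Ione, Jade, Kent, Brent, Dover, Fargo} — 8 in total.

8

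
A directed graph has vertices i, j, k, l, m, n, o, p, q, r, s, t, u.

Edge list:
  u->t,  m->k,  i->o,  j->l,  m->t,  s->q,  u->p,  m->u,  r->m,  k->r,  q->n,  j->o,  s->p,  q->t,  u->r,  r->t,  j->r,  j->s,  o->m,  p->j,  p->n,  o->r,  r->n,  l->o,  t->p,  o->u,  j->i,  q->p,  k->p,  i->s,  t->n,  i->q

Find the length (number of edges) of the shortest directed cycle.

3

For each vertex v, BFS finds the shortest path from v back to v.
The shortest such closed walk is j → s → p → j, length 3.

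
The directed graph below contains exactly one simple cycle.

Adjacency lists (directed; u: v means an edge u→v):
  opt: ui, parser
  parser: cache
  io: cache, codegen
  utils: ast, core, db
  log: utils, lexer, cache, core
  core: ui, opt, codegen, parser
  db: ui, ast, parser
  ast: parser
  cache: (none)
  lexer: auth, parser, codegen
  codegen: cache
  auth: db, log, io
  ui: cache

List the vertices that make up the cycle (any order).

DFS with gray/black marking from auth:
auth gray
  db gray
    ui gray
      cache gray
      cache black
    ui black
    ast gray
      parser gray
        parser→cache: cache black — skip
      parser black
    ast black
    db→parser: parser black — skip
  db black
  log gray
    utils gray
      utils→ast: ast black — skip
      core gray
        core→ui: ui black — skip
        opt gray
          opt→ui: ui black — skip
          opt→parser: parser black — skip
        opt black
        codegen gray
          codegen→cache: cache black — skip
        codegen black
        core→parser: parser black — skip
      core black
      utils→db: db black — skip
    utils black
    lexer gray
      lexer→auth: auth is gray → back edge
Back edge closes the cycle auth → log → lexer → auth; its vertices are {log, auth, lexer}.

log, auth, lexer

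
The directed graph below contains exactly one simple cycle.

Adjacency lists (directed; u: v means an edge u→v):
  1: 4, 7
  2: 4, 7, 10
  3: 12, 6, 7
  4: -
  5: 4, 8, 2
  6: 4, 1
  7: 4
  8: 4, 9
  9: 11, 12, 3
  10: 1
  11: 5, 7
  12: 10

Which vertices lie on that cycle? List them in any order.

5, 8, 9, 11

DFS with gray/black marking from 9:
9 gray
  11 gray
    5 gray
      4 gray
      4 black
      8 gray
        8→4: 4 black — skip
        8→9: 9 is gray → back edge
Back edge closes the cycle 9 → 11 → 5 → 8 → 9; its vertices are {5, 8, 9, 11}.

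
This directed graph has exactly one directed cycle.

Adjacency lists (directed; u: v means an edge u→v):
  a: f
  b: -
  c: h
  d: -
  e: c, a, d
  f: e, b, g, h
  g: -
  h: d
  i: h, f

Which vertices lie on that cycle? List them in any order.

a, e, f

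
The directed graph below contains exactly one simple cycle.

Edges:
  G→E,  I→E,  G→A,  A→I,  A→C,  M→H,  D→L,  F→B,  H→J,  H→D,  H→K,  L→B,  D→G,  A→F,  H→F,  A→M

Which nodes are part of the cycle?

A, D, G, H, M

DFS with gray/black marking from G:
G gray
  A gray
    M gray
      H gray
        K gray
        K black
        D gray
          D→G: G is gray → back edge
Back edge closes the cycle G → A → M → H → D → G; its vertices are {A, D, G, H, M}.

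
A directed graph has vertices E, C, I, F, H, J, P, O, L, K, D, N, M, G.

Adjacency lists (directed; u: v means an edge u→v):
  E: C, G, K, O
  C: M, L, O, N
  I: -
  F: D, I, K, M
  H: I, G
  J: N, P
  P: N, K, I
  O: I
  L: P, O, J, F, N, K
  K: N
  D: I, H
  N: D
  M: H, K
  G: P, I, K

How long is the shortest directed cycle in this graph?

5

For each vertex v, BFS finds the shortest path from v back to v.
The shortest such closed walk is P → N → D → H → G → P, length 5.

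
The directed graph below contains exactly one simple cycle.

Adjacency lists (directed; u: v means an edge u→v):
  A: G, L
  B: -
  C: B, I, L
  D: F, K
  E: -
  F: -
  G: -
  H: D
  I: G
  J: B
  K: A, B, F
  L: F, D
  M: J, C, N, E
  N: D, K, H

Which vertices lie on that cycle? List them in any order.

DFS with gray/black marking from K:
K gray
  A gray
    G gray
    G black
    L gray
      F gray
      F black
      D gray
        D→F: F black — skip
        D→K: K is gray → back edge
Back edge closes the cycle K → A → L → D → K; its vertices are {A, D, K, L}.

A, D, K, L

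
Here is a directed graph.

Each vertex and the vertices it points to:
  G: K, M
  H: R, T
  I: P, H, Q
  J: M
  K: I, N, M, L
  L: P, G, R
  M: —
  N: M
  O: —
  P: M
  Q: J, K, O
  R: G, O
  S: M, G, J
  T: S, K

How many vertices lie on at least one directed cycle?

9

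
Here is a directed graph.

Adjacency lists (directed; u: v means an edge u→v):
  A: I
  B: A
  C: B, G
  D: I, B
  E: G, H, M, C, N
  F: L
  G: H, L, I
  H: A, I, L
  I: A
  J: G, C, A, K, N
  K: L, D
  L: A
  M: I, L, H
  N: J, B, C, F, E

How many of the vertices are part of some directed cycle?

5

A vertex is on a directed cycle iff it belongs to a strongly connected component of size ≥ 2 (or has a self-loop).
The vertices on cycles are {A, E, I, J, N} — 5 in total.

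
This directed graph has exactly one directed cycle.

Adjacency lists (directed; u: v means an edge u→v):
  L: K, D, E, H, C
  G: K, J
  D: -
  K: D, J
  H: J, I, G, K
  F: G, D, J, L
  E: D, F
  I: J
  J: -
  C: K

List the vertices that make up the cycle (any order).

E, F, L

DFS with gray/black marking from L:
L gray
  K gray
    D gray
    D black
    J gray
    J black
  K black
  L→D: D black — skip
  E gray
    E→D: D black — skip
    F gray
      G gray
        G→K: K black — skip
        G→J: J black — skip
      G black
      F→D: D black — skip
      F→J: J black — skip
      F→L: L is gray → back edge
Back edge closes the cycle L → E → F → L; its vertices are {E, F, L}.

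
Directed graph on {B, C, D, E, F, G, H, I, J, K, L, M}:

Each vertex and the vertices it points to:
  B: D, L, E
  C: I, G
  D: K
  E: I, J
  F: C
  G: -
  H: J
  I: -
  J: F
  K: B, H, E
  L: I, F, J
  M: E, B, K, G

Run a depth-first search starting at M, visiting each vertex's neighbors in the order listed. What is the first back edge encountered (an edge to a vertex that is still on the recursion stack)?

K->B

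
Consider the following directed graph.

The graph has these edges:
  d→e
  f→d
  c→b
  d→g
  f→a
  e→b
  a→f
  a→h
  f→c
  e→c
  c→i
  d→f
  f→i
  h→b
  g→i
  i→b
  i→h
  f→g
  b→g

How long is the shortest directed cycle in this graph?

2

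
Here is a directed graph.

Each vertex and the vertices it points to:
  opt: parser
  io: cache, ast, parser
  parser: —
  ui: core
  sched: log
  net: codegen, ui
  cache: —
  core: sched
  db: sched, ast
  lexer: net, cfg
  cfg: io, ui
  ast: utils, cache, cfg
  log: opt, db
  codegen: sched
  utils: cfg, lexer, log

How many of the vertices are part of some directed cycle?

A vertex is on a directed cycle iff it belongs to a strongly connected component of size ≥ 2 (or has a self-loop).
The vertices on cycles are {db, io, ui, ast, cfg, log, net, core, lexer, sched, utils, codegen} — 12 in total.

12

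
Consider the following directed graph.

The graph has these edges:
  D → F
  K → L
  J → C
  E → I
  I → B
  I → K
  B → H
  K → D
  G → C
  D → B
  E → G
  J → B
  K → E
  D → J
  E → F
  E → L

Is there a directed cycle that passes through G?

No

G lies on a cycle iff there is a path from G back to itself.
Exploring from G, it never reaches itself; equivalently, its strongly connected component is a singleton.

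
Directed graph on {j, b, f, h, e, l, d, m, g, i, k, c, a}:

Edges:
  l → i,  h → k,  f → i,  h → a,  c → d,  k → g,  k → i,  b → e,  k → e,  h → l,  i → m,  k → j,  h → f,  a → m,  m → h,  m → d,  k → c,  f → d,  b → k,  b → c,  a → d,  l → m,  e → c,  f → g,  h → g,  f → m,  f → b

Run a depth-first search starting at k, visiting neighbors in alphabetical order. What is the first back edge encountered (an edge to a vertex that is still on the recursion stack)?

a->m

DFS from k (visiting neighbors in alphabetical order); mark gray on enter, black on exit:
k gray
  c gray
    d gray
    d black
  c black
  e gray
    e→c: c black — skip
  e black
  g gray
  g black
  i gray
    m gray
      m→d: d black — skip
      h gray
        a gray
          a→d: d black — skip
          a→m: m is gray → back edge
First back edge: a → m.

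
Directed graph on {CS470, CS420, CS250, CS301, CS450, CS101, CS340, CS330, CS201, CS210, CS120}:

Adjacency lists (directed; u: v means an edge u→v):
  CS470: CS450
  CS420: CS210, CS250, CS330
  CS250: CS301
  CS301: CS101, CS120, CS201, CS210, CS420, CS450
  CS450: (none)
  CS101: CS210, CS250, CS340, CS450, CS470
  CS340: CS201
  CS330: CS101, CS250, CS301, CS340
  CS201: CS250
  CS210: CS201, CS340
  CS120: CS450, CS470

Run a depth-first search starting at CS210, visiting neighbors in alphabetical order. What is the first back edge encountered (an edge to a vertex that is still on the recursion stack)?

DFS from CS210 (visiting neighbors in alphabetical order); mark gray on enter, black on exit:
CS210 gray
  CS201 gray
    CS250 gray
      CS301 gray
        CS101 gray
          CS101→CS210: CS210 is gray → back edge
First back edge: CS101 → CS210.

CS101→CS210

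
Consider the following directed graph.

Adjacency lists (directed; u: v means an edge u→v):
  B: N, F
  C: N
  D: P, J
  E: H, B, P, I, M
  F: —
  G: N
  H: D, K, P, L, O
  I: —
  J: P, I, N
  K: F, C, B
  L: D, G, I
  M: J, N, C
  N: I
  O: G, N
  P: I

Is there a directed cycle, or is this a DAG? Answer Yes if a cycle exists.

No

DFS with white/gray/black marking, starting from N:
N gray
  I gray
  I black
N black
B gray
  B→N: N black — skip
  F gray
  F black
B black
C gray
  C→N: N black — skip
C black
D gray
  P gray
    P→I: I black — skip
  P black
  J gray
    J→P: P black — skip
    J→I: I black — skip
    J→N: N black — skip
  J black
D black
E gray
  H gray
    H→D: D black — skip
    K gray
      K→F: F black — skip
      K→C: C black — skip
      K→B: B black — skip
    K black
    H→P: P black — skip
    L gray
      L→D: D black — skip
      G gray
        G→N: N black — skip
      G black
      L→I: I black — skip
    L black
    O gray
      O→G: G black — skip
      O→N: N black — skip
    O black
  H black
  E→B: B black — skip
  E→P: P black — skip
  E→I: I black — skip
  M gray
    M→J: J black — skip
    M→N: N black — skip
    M→C: C black — skip
  M black
E black
Every edge goes to a white or black vertex — no back edge, so the graph is acyclic.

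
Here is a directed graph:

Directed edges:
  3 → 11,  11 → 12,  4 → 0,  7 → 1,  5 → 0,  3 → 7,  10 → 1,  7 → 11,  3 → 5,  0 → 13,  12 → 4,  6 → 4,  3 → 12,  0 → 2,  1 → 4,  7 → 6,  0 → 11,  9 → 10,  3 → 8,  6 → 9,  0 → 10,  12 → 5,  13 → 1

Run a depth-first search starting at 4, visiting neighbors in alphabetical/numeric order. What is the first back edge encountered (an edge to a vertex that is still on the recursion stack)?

1->4

DFS from 4 (visiting neighbors in alphabetical/numeric order); mark gray on enter, black on exit:
4 gray
  0 gray
    2 gray
    2 black
    10 gray
      1 gray
        1→4: 4 is gray → back edge
First back edge: 1 → 4.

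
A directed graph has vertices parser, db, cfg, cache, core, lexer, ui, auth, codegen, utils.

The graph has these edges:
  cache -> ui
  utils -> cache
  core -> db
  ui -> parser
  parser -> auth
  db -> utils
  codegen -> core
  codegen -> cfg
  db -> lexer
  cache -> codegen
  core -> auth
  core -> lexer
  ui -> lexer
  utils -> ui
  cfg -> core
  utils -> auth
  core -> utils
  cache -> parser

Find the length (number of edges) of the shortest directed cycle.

For each vertex v, BFS finds the shortest path from v back to v.
The shortest such closed walk is utils → cache → codegen → core → utils, length 4.

4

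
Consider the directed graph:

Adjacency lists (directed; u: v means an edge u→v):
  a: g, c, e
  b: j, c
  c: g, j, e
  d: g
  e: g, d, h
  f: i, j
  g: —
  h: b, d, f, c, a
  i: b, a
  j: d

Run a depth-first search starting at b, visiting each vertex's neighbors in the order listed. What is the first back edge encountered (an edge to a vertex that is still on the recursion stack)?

DFS from b (visiting each vertex's neighbors in the order listed); mark gray on enter, black on exit:
b gray
  j gray
    d gray
      g gray
      g black
    d black
  j black
  c gray
    c→g: g black — skip
    c→j: j black — skip
    e gray
      e→g: g black — skip
      e→d: d black — skip
      h gray
        h→b: b is gray → back edge
First back edge: h → b.

h->b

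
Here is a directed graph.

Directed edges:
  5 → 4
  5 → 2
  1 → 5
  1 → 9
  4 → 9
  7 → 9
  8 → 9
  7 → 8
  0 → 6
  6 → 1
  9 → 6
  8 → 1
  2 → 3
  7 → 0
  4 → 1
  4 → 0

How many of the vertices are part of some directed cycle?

6

A vertex is on a directed cycle iff it belongs to a strongly connected component of size ≥ 2 (or has a self-loop).
The vertices on cycles are {0, 1, 4, 5, 6, 9} — 6 in total.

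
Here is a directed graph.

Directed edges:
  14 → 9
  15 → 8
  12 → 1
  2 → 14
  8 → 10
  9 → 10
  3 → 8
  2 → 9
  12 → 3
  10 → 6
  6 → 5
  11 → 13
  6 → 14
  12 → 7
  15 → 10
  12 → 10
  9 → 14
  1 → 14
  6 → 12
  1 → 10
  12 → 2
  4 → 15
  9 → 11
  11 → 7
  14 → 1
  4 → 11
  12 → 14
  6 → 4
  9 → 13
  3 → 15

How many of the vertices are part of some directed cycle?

A vertex is on a directed cycle iff it belongs to a strongly connected component of size ≥ 2 (or has a self-loop).
The vertices on cycles are {1, 2, 3, 4, 6, 8, 9, 10, 12, 14, 15} — 11 in total.

11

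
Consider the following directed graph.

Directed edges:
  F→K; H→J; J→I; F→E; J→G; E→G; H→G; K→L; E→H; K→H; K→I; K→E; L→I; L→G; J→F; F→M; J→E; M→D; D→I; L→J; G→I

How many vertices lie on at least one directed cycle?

A vertex is on a directed cycle iff it belongs to a strongly connected component of size ≥ 2 (or has a self-loop).
The vertices on cycles are {E, F, H, J, K, L} — 6 in total.

6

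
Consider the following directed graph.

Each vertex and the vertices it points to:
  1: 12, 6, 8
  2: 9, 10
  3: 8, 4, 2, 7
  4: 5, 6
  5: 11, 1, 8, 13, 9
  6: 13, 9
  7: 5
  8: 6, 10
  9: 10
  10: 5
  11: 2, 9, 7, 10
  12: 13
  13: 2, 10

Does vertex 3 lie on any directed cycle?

3 lies on a cycle iff there is a path from 3 back to itself.
Exploring from 3, it never reaches itself; equivalently, its strongly connected component is a singleton.

No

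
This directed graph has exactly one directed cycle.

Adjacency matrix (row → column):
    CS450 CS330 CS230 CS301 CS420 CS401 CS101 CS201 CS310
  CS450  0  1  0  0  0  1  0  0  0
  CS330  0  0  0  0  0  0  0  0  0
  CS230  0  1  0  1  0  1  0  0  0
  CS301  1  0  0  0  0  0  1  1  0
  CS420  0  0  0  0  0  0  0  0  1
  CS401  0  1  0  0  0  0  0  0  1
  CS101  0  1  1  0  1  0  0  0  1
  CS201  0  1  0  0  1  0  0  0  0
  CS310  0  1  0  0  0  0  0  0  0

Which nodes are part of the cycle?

DFS with gray/black marking from CS301:
CS301 gray
  CS201 gray
    CS330 gray
    CS330 black
    CS420 gray
      CS310 gray
        CS310→CS330: CS330 black — skip
      CS310 black
    CS420 black
  CS201 black
  CS450 gray
    CS450→CS330: CS330 black — skip
    CS401 gray
      CS401→CS310: CS310 black — skip
      CS401→CS330: CS330 black — skip
    CS401 black
  CS450 black
  CS101 gray
    CS230 gray
      CS230→CS330: CS330 black — skip
      CS230→CS401: CS401 black — skip
      CS230→CS301: CS301 is gray → back edge
Back edge closes the cycle CS301 → CS101 → CS230 → CS301; its vertices are {CS101, CS230, CS301}.

CS101, CS230, CS301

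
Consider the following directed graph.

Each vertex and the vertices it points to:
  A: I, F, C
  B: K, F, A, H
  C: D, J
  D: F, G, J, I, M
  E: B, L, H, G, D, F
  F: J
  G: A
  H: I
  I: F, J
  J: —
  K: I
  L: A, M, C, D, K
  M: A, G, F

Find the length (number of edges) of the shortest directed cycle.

4

For each vertex v, BFS finds the shortest path from v back to v.
The shortest such closed walk is G → A → C → D → G, length 4.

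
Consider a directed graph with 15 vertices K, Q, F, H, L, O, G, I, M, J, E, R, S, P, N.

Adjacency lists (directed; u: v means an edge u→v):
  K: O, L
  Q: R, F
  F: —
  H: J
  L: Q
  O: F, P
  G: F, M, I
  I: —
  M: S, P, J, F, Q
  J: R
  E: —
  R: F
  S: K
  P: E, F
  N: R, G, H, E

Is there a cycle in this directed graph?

No

DFS with white/gray/black marking, starting from L:
L gray
  Q gray
    R gray
      F gray
      F black
    R black
    Q→F: F black — skip
  Q black
L black
K gray
  O gray
    O→F: F black — skip
    P gray
      E gray
      E black
      P→F: F black — skip
    P black
  O black
  K→L: L black — skip
K black
H gray
  J gray
    J→R: R black — skip
  J black
H black
G gray
  G→F: F black — skip
  M gray
    S gray
      S→K: K black — skip
    S black
    M→P: P black — skip
    M→J: J black — skip
    M→F: F black — skip
    M→Q: Q black — skip
  M black
  I gray
  I black
G black
N gray
  N→R: R black — skip
  N→G: G black — skip
  N→H: H black — skip
  N→E: E black — skip
N black
Every edge goes to a white or black vertex — no back edge, so the graph is acyclic.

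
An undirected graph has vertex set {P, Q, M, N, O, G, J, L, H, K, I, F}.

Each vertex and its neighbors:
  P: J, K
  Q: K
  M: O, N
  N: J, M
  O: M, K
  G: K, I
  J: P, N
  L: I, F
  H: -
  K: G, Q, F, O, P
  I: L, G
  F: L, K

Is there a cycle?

Yes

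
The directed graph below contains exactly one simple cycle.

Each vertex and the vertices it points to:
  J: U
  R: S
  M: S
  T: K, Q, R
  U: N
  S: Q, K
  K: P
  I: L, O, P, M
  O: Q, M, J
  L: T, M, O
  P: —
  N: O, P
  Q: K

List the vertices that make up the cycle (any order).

DFS with gray/black marking from O:
O gray
  Q gray
    K gray
      P gray
      P black
    K black
  Q black
  M gray
    S gray
      S→Q: Q black — skip
      S→K: K black — skip
    S black
  M black
  J gray
    U gray
      N gray
        N→O: O is gray → back edge
Back edge closes the cycle O → J → U → N → O; its vertices are {J, N, O, U}.

J, N, O, U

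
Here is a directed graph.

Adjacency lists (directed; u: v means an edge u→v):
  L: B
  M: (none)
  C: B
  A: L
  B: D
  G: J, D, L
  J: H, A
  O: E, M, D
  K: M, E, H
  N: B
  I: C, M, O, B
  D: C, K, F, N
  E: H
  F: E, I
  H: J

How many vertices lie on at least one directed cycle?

A vertex is on a directed cycle iff it belongs to a strongly connected component of size ≥ 2 (or has a self-loop).
The vertices on cycles are {A, B, C, D, E, F, H, I, J, K, L, N, O} — 13 in total.

13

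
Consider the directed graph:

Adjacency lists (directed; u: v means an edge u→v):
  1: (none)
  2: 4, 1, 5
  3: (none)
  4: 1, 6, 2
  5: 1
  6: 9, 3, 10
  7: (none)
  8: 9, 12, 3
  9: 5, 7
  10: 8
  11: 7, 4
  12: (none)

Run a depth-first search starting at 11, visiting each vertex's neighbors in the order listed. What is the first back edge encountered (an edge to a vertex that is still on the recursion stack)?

2->4

DFS from 11 (visiting each vertex's neighbors in the order listed); mark gray on enter, black on exit:
11 gray
  7 gray
  7 black
  4 gray
    1 gray
    1 black
    6 gray
      9 gray
        5 gray
          5→1: 1 black — skip
        5 black
        9→7: 7 black — skip
      9 black
      3 gray
      3 black
      10 gray
        8 gray
          8→9: 9 black — skip
          12 gray
          12 black
          8→3: 3 black — skip
        8 black
      10 black
    6 black
    2 gray
      2→4: 4 is gray → back edge
First back edge: 2 → 4.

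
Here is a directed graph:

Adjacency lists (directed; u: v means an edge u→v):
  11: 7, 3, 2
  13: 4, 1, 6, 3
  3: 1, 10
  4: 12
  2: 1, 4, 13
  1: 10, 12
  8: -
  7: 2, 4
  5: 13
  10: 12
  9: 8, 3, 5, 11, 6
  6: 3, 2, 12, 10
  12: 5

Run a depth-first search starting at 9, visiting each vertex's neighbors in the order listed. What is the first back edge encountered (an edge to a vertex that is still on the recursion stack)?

4->12

DFS from 9 (visiting each vertex's neighbors in the order listed); mark gray on enter, black on exit:
9 gray
  8 gray
  8 black
  3 gray
    1 gray
      10 gray
        12 gray
          5 gray
            13 gray
              4 gray
                4→12: 12 is gray → back edge
First back edge: 4 → 12.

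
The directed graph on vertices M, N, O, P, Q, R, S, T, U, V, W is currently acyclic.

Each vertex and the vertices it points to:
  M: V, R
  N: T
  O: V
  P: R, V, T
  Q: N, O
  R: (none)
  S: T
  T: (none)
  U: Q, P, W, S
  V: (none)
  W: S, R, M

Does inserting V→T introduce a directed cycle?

No

Adding V→T creates a cycle iff T can already reach V.
Explore from T: no path reaches V. The graph stays acyclic.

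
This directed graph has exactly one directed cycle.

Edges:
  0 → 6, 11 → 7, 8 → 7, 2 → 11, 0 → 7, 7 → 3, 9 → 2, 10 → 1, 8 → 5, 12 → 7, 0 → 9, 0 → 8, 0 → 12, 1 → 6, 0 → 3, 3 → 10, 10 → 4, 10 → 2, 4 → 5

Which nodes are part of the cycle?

2, 3, 7, 10, 11

DFS with gray/black marking from 3:
3 gray
  10 gray
    2 gray
      11 gray
        7 gray
          7→3: 3 is gray → back edge
Back edge closes the cycle 3 → 10 → 2 → 11 → 7 → 3; its vertices are {2, 3, 7, 10, 11}.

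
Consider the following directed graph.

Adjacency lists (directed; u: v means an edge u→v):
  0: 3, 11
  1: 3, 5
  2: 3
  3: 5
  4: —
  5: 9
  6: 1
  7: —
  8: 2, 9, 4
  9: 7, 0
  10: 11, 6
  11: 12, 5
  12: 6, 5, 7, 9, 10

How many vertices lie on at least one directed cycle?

A vertex is on a directed cycle iff it belongs to a strongly connected component of size ≥ 2 (or has a self-loop).
The vertices on cycles are {0, 1, 3, 5, 6, 9, 10, 11, 12} — 9 in total.

9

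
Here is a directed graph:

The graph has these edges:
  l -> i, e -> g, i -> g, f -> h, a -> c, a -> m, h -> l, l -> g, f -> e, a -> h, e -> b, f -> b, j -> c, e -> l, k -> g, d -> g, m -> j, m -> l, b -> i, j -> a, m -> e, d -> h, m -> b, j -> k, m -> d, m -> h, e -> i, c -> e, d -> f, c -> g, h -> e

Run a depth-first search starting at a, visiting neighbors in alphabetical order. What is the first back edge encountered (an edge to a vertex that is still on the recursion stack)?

j->a

DFS from a (visiting neighbors in alphabetical order); mark gray on enter, black on exit:
a gray
  c gray
    e gray
      b gray
        i gray
          g gray
          g black
        i black
      b black
      e→g: g black — skip
      e→i: i black — skip
      l gray
        l→g: g black — skip
        l→i: i black — skip
      l black
    e black
    c→g: g black — skip
  c black
  h gray
    h→e: e black — skip
    h→l: l black — skip
  h black
  m gray
    m→b: b black — skip
    d gray
      f gray
        f→b: b black — skip
        f→e: e black — skip
        f→h: h black — skip
      f black
      d→g: g black — skip
      d→h: h black — skip
    d black
    m→e: e black — skip
    m→h: h black — skip
    j gray
      j→a: a is gray → back edge
First back edge: j → a.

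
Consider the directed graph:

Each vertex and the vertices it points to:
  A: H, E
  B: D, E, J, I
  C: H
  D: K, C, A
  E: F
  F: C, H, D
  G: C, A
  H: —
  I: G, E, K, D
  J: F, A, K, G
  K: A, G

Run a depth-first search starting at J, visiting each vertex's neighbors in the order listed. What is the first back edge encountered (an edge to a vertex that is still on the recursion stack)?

E→F

DFS from J (visiting each vertex's neighbors in the order listed); mark gray on enter, black on exit:
J gray
  F gray
    C gray
      H gray
      H black
    C black
    F→H: H black — skip
    D gray
      K gray
        A gray
          A→H: H black — skip
          E gray
            E→F: F is gray → back edge
First back edge: E → F.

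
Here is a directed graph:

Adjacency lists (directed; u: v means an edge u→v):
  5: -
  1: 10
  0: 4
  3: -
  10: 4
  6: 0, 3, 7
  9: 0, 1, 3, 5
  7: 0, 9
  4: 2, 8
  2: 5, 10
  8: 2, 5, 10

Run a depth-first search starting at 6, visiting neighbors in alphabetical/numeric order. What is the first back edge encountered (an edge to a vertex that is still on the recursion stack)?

10->4

DFS from 6 (visiting neighbors in alphabetical/numeric order); mark gray on enter, black on exit:
6 gray
  0 gray
    4 gray
      2 gray
        5 gray
        5 black
        10 gray
          10→4: 4 is gray → back edge
First back edge: 10 → 4.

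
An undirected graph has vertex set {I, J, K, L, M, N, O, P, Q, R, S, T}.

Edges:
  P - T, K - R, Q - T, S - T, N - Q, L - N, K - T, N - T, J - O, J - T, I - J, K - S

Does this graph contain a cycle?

DFS, tracking each vertex's parent; an edge to a visited non-parent vertex closes a cycle.
Start from O:
visit O (parent –)
  visit J (parent O)
    J–O: parent, skip
    visit T (parent J)
      visit S (parent T)
        S–T: parent, skip
        visit K (parent S)
          K–T: T visited and ≠ parent → cycle
Cycle: T – S – K – T.

Yes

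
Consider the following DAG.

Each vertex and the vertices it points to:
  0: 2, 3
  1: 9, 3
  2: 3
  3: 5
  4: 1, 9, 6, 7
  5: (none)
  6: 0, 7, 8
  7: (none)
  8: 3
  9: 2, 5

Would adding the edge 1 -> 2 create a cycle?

No

Adding 1→2 creates a cycle iff 2 can already reach 1.
Explore from 2: no path reaches 1. The graph stays acyclic.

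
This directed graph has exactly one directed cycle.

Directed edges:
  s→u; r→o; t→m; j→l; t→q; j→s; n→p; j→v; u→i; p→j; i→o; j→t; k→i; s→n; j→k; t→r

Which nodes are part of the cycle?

j, n, p, s

DFS with gray/black marking from j:
j gray
  l gray
  l black
  v gray
  v black
  s gray
    u gray
      i gray
        o gray
        o black
      i black
    u black
    n gray
      p gray
        p→j: j is gray → back edge
Back edge closes the cycle j → s → n → p → j; its vertices are {j, n, p, s}.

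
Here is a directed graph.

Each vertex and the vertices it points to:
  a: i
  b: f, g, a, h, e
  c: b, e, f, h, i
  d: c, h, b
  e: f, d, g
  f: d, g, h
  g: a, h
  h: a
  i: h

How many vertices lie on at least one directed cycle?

A vertex is on a directed cycle iff it belongs to a strongly connected component of size ≥ 2 (or has a self-loop).
The vertices on cycles are {a, b, c, d, e, f, h, i} — 8 in total.

8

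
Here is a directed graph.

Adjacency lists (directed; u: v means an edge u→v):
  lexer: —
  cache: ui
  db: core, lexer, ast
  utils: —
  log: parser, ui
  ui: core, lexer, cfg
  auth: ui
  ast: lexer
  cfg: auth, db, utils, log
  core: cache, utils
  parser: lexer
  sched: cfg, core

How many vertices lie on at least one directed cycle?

A vertex is on a directed cycle iff it belongs to a strongly connected component of size ≥ 2 (or has a self-loop).
The vertices on cycles are {db, ui, cfg, log, auth, core, cache} — 7 in total.

7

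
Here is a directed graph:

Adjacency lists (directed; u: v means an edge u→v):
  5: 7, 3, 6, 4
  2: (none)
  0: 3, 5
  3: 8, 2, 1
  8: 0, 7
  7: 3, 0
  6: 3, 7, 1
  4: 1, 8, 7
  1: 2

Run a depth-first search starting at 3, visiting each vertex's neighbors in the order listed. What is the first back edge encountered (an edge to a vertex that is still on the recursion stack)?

0->3

DFS from 3 (visiting each vertex's neighbors in the order listed); mark gray on enter, black on exit:
3 gray
  8 gray
    0 gray
      0→3: 3 is gray → back edge
First back edge: 0 → 3.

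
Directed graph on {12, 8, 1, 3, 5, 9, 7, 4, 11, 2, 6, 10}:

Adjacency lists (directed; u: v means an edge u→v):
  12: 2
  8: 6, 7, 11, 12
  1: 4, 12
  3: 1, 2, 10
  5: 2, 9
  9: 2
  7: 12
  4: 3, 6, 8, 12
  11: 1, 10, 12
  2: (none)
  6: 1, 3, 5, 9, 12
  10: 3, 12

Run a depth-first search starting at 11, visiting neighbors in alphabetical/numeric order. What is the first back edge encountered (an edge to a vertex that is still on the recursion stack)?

DFS from 11 (visiting neighbors in alphabetical/numeric order); mark gray on enter, black on exit:
11 gray
  1 gray
    4 gray
      3 gray
        3→1: 1 is gray → back edge
First back edge: 3 → 1.

3->1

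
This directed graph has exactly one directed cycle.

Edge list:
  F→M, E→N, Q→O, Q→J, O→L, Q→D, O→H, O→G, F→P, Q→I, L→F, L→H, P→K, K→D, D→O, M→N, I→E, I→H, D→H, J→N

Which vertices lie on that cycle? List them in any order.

DFS with gray/black marking from D:
D gray
  O gray
    L gray
      F gray
        M gray
          N gray
          N black
        M black
        P gray
          K gray
            K→D: D is gray → back edge
Back edge closes the cycle D → O → L → F → P → K → D; its vertices are {D, F, K, L, O, P}.

D, F, K, L, O, P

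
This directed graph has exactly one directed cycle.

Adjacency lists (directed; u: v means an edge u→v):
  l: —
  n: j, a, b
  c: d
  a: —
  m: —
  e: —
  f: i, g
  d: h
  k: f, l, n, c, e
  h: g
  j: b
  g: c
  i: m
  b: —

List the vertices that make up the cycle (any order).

DFS with gray/black marking from c:
c gray
  d gray
    h gray
      g gray
        g→c: c is gray → back edge
Back edge closes the cycle c → d → h → g → c; its vertices are {c, d, g, h}.

c, d, g, h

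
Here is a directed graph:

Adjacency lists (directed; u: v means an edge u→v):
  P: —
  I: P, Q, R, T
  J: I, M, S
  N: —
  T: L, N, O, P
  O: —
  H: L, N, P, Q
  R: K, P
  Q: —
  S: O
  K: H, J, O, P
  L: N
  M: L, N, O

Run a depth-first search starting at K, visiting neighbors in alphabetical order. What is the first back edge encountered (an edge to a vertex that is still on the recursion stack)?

R→K

DFS from K (visiting neighbors in alphabetical order); mark gray on enter, black on exit:
K gray
  H gray
    L gray
      N gray
      N black
    L black
    H→N: N black — skip
    P gray
    P black
    Q gray
    Q black
  H black
  J gray
    I gray
      I→P: P black — skip
      I→Q: Q black — skip
      R gray
        R→K: K is gray → back edge
First back edge: R → K.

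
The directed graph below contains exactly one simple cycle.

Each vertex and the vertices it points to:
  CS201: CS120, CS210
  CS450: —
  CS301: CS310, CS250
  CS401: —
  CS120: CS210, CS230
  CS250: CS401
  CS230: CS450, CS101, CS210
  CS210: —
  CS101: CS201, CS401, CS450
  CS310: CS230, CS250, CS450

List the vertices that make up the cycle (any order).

DFS with gray/black marking from CS230:
CS230 gray
  CS450 gray
  CS450 black
  CS101 gray
    CS201 gray
      CS120 gray
        CS210 gray
        CS210 black
        CS120→CS230: CS230 is gray → back edge
Back edge closes the cycle CS230 → CS101 → CS201 → CS120 → CS230; its vertices are {CS101, CS120, CS201, CS230}.

CS101, CS120, CS201, CS230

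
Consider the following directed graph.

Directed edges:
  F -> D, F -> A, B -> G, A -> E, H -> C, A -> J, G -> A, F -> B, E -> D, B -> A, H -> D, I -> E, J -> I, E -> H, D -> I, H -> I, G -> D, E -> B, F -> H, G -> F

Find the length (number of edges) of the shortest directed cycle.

3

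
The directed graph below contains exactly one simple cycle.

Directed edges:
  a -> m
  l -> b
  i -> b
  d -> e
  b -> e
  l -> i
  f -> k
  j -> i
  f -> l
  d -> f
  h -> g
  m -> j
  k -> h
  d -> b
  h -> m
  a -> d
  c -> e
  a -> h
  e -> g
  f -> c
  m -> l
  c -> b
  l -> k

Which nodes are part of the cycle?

h, k, l, m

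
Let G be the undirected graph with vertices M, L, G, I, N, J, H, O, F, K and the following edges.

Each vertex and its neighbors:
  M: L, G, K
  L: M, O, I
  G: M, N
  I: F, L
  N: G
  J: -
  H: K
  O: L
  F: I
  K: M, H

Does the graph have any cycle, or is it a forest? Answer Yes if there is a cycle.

DFS, tracking each vertex's parent; an edge to a visited non-parent vertex closes a cycle.
Start from N:
visit N (parent –)
  visit G (parent N)
    visit M (parent G)
      visit L (parent M)
        L–M: parent, skip
        visit O (parent L)
          O–L: parent, skip
        visit I (parent L)
          visit F (parent I)
            F–I: parent, skip
          I–L: parent, skip
      M–G: parent, skip
      visit K (parent M)
        K–M: parent, skip
        visit H (parent K)
          H–K: parent, skip
    G–N: parent, skip
visit J (parent –)
No non-parent visited neighbor found — the graph is a forest.

No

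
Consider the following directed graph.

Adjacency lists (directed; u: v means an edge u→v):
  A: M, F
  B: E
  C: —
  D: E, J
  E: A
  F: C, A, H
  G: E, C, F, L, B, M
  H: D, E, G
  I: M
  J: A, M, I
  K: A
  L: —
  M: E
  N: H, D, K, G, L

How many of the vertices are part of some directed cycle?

10

A vertex is on a directed cycle iff it belongs to a strongly connected component of size ≥ 2 (or has a self-loop).
The vertices on cycles are {A, B, D, E, F, G, H, I, J, M} — 10 in total.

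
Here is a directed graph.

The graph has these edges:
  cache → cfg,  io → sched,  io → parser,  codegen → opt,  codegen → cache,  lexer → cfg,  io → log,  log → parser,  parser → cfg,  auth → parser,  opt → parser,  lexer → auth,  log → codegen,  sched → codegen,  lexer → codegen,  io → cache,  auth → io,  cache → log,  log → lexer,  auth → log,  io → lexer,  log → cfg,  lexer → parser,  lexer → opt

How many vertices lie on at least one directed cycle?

7

A vertex is on a directed cycle iff it belongs to a strongly connected component of size ≥ 2 (or has a self-loop).
The vertices on cycles are {io, log, auth, cache, lexer, sched, codegen} — 7 in total.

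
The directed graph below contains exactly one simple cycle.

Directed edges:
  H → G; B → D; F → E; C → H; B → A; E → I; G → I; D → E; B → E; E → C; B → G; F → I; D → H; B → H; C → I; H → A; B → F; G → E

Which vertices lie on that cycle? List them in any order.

DFS with gray/black marking from H:
H gray
  A gray
  A black
  G gray
    I gray
    I black
    E gray
      E→I: I black — skip
      C gray
        C→H: H is gray → back edge
Back edge closes the cycle H → G → E → C → H; its vertices are {C, E, G, H}.

C, E, G, H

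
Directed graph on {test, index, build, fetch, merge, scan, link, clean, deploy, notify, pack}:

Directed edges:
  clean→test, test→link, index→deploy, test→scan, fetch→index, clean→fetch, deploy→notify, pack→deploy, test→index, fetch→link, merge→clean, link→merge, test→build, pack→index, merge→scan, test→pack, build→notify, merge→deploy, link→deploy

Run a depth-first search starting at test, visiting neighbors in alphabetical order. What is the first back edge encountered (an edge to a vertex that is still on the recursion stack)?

DFS from test (visiting neighbors in alphabetical order); mark gray on enter, black on exit:
test gray
  build gray
    notify gray
    notify black
  build black
  index gray
    deploy gray
      deploy→notify: notify black — skip
    deploy black
  index black
  link gray
    link→deploy: deploy black — skip
    merge gray
      clean gray
        fetch gray
          fetch→index: index black — skip
          fetch→link: link is gray → back edge
First back edge: fetch → link.

fetch->link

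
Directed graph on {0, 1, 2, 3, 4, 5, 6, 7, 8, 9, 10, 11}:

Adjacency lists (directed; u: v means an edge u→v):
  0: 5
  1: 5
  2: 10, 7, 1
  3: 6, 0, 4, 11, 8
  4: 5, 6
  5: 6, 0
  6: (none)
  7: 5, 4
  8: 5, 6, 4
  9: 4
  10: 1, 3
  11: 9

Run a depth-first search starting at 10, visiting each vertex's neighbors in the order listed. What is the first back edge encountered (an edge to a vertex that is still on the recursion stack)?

0→5

DFS from 10 (visiting each vertex's neighbors in the order listed); mark gray on enter, black on exit:
10 gray
  1 gray
    5 gray
      6 gray
      6 black
      0 gray
        0→5: 5 is gray → back edge
First back edge: 0 → 5.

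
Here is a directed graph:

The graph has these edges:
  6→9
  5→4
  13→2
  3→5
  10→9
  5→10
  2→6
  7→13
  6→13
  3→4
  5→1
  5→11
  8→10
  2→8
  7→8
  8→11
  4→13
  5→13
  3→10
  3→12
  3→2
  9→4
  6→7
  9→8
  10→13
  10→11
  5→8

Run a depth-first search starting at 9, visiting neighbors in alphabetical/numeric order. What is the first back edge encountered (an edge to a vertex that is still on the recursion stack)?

10→9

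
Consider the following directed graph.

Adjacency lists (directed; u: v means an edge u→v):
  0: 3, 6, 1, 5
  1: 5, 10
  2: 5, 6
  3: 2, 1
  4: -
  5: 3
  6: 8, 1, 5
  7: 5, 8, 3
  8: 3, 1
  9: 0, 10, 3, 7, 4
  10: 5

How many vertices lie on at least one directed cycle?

7

A vertex is on a directed cycle iff it belongs to a strongly connected component of size ≥ 2 (or has a self-loop).
The vertices on cycles are {1, 2, 3, 5, 6, 8, 10} — 7 in total.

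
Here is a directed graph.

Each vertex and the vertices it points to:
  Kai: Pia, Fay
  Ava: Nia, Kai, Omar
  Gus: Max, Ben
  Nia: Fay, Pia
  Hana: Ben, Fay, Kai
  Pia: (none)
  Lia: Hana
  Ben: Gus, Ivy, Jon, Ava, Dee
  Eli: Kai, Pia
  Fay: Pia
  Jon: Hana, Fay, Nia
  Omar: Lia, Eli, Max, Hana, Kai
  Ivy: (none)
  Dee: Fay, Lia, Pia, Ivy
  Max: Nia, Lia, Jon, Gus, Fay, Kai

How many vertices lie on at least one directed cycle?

9

A vertex is on a directed cycle iff it belongs to a strongly connected component of size ≥ 2 (or has a self-loop).
The vertices on cycles are {Ava, Ben, Dee, Gus, Jon, Lia, Max, Hana, Omar} — 9 in total.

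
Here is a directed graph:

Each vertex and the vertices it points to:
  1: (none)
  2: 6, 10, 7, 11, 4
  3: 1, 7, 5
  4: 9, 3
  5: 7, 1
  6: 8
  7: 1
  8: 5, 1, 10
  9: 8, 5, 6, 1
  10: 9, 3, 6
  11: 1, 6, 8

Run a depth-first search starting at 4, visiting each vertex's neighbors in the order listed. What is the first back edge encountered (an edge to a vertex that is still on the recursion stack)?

DFS from 4 (visiting each vertex's neighbors in the order listed); mark gray on enter, black on exit:
4 gray
  9 gray
    8 gray
      5 gray
        7 gray
          1 gray
          1 black
        7 black
        5→1: 1 black — skip
      5 black
      8→1: 1 black — skip
      10 gray
        10→9: 9 is gray → back edge
First back edge: 10 → 9.

10->9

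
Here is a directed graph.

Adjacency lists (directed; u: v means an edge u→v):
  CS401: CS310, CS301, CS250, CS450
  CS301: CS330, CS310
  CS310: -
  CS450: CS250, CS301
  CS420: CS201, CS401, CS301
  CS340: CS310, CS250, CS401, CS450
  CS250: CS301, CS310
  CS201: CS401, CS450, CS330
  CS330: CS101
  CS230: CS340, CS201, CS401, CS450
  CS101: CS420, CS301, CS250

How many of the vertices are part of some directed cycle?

A vertex is on a directed cycle iff it belongs to a strongly connected component of size ≥ 2 (or has a self-loop).
The vertices on cycles are {CS101, CS201, CS250, CS301, CS330, CS401, CS420, CS450} — 8 in total.

8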